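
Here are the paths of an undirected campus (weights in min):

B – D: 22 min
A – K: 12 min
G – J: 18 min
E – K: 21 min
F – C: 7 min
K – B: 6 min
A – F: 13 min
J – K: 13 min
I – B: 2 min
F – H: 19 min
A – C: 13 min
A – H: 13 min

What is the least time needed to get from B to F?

31 min

Compare a few routes:
B → K → A → C → F: 6+12+13+7 = 38
B → K → A → H → F: 6+12+13+19 = 50
B → K → A → F: 6+12+13 = 31
The minimum is 31 min via B → K → A → F.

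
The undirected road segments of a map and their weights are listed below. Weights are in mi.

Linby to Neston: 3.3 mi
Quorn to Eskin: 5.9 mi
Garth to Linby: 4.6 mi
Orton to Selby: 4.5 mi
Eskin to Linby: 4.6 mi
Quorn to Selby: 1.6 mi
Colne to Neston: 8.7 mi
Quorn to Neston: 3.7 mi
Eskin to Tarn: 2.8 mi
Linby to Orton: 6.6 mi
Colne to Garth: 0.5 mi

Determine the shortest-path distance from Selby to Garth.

Candidate routes:
Selby–Quorn–Neston–Linby–Garth: 1.6+3.7+3.3+4.6 = 13.2
Selby–Quorn–Neston–Colne–Garth: 1.6+3.7+8.7+0.5 = 14.5
Cheapest is Selby–Quorn–Neston–Linby–Garth at 13.2 mi.

13.2 mi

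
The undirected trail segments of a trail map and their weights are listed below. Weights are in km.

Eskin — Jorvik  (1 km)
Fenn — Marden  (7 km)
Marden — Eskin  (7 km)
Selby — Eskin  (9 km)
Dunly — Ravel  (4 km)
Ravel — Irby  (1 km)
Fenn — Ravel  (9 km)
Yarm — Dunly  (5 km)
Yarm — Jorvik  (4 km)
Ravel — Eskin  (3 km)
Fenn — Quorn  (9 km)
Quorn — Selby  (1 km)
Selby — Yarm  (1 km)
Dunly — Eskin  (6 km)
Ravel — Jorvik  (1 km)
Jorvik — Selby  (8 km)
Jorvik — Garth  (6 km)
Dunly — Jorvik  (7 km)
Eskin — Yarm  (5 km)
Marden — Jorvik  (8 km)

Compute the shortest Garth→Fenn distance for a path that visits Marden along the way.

21 km

Best Garth to Marden: Garth–Jorvik–Marden costing 14
Shortest Marden→Fenn: Marden–Fenn = 7
Total via Marden: 14 + 7 = 21 km.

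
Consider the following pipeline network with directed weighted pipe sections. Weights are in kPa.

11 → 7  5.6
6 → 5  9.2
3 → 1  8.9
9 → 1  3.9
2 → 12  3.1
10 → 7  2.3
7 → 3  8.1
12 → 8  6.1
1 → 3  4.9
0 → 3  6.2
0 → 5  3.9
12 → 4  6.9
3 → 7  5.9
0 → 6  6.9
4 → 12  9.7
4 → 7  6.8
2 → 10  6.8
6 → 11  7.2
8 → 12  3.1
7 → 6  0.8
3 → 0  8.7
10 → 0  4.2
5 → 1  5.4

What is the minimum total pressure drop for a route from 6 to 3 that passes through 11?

Shortest 6→11: 6–11 = 7.2
Best 11 to 3: 11–7–3 costing 13.7
Total via 11: 7.2 + 13.7 = 20.9 kPa.

20.9 kPa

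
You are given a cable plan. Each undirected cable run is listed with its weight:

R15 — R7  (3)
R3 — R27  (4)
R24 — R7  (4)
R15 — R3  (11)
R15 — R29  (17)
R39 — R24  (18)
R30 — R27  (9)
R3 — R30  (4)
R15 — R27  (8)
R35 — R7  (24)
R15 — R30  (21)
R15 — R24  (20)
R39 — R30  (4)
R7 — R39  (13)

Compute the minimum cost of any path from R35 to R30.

41

Candidate routes:
R35–R7–R15–R3–R30: 24+3+11+4 = 42
R35–R7–R15–R27–R3–R30: 24+3+8+4+4 = 43
R35–R7–R39–R30: 24+13+4 = 41
Cheapest is R35–R7–R39–R30 at 41.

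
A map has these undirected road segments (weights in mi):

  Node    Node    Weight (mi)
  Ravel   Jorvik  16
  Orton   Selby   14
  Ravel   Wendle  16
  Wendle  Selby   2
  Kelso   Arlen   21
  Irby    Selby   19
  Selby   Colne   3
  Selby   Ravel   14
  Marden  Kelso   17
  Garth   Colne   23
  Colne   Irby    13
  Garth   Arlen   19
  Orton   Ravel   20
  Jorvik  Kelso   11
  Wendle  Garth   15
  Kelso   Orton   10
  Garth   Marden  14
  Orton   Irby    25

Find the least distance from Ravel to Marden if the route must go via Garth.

Best Ravel to Garth: Ravel–Wendle–Garth costing 31
Best Garth to Marden: Garth–Marden costing 14
Total via Garth: 31 + 14 = 45 mi.

45 mi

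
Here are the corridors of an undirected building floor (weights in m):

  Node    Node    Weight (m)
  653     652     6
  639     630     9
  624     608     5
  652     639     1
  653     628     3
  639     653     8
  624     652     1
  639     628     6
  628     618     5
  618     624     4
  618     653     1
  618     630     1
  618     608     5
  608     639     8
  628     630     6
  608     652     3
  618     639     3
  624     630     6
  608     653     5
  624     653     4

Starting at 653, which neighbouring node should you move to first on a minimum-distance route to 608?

Candidate routes:
653–608: 5 = 5
653–624–652–608: 4+1+3 = 8
653–618–639–652–608: 1+3+1+3 = 8
653–618–608: 1+5 = 6
The minimum is 5 m via 653–608.
So from 653 the first move is to 608.

608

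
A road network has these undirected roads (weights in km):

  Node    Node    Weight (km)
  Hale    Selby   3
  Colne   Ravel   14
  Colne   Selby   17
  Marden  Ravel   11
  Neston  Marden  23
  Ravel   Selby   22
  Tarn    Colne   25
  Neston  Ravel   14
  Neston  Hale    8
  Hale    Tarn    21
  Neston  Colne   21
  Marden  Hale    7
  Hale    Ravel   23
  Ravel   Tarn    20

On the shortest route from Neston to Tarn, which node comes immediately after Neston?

Hale

Compare a few routes:
Neston - Colne - Tarn: 21+25 = 46
Neston - Ravel - Tarn: 14+20 = 34
Neston - Hale - Marden - Ravel - Tarn: 8+7+11+20 = 46
Neston - Hale - Tarn: 8+21 = 29
The minimum is 29 km via Neston - Hale - Tarn.
So from Neston the first move is to Hale.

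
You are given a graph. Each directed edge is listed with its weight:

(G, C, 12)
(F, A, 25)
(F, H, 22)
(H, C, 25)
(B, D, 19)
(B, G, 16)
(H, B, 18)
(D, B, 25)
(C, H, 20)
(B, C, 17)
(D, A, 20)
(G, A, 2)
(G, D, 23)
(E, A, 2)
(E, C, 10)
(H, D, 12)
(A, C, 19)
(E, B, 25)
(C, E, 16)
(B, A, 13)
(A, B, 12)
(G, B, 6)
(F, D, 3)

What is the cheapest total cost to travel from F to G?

Candidate routes:
F–D–A–B–G: 3+20+12+16 = 51
F–A–B–G: 25+12+16 = 53
F–D–B–G: 3+25+16 = 44
The minimum is 44 via F–D–B–G.

44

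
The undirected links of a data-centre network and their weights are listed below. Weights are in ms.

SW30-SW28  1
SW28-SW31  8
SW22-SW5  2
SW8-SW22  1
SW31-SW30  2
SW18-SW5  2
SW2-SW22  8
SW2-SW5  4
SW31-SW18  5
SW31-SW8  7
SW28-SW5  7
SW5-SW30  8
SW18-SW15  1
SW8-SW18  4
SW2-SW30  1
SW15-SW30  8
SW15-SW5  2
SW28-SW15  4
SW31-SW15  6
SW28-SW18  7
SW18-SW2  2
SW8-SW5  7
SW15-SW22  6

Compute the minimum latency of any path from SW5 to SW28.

Enumerating some paths:
SW5–SW15–SW18–SW2–SW30–SW28: 2+1+2+1+1 = 7
SW5–SW15–SW28: 2+4 = 6
SW5–SW28: 7 = 7
The minimum is 6 ms via SW5–SW15–SW28.

6 ms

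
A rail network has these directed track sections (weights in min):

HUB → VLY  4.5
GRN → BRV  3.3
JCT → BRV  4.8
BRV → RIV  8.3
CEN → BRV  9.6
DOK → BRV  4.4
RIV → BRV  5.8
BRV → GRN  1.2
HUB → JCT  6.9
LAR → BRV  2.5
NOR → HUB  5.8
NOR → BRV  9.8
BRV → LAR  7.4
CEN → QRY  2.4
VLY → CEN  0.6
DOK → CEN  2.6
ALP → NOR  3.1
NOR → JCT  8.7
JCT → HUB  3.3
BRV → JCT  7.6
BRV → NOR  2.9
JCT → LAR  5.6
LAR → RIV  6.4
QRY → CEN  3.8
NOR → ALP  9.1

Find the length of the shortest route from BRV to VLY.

Shortest distances from BRV:
BRV: 0
GRN: 1.2  (via BRV)
NOR: 2.9  (via BRV)
LAR: 7.4  (via BRV)
JCT: 7.6  (via BRV)
RIV: 8.3  (via BRV)
HUB: 8.7  (via NOR)
ALP: 12  (via NOR)
VLY: 13.2  (via HUB)
Shortest route: BRV–NOR–HUB–VLY = 13.2 min.

13.2 min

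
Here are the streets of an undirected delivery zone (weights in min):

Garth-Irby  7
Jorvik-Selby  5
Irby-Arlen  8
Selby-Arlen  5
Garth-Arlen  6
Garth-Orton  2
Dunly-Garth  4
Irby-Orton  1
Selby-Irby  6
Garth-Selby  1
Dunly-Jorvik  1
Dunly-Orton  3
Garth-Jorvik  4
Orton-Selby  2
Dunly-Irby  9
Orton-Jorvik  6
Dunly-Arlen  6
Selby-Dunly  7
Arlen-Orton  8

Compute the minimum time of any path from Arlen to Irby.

8 min

Running Dijkstra from Arlen:
Arlen: 0
Selby: 5  (via Arlen)
Dunly: 6  (via Arlen)
Garth: 6  (via Arlen)
Jorvik: 7  (via Dunly)
Orton: 7  (via Selby)
Irby: 8  (via Arlen)
Shortest route: Arlen–Irby = 8 min.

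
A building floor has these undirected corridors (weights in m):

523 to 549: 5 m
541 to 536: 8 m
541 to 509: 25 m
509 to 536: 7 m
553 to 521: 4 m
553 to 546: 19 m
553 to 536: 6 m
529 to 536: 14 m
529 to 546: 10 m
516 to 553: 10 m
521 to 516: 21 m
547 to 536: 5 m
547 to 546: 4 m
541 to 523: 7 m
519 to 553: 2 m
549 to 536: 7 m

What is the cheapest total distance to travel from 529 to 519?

Settle nodes by increasing distance from 529:
529: 0
546: 10  (via 529)
536: 14  (via 529)
547: 14  (via 546)
553: 20  (via 536)
509: 21  (via 536)
549: 21  (via 536)
519: 22  (via 553)
Shortest route: 529 → 536 → 553 → 519 = 22 m.

22 m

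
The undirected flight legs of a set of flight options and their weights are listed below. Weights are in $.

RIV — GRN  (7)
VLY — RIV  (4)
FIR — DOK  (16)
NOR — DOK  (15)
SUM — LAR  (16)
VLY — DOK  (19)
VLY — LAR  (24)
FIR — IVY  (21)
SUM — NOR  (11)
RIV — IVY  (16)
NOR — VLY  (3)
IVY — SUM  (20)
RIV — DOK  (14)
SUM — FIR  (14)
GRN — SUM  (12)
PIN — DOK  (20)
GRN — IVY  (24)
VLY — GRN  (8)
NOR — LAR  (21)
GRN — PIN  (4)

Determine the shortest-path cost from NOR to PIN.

Candidate routes:
NOR → VLY → GRN → PIN: 3+8+4 = 15
NOR → VLY → RIV → GRN → PIN: 3+4+7+4 = 18
NOR → DOK → PIN: 15+20 = 35
NOR → SUM → GRN → PIN: 11+12+4 = 27
Cheapest is NOR → VLY → GRN → PIN at $15.

$15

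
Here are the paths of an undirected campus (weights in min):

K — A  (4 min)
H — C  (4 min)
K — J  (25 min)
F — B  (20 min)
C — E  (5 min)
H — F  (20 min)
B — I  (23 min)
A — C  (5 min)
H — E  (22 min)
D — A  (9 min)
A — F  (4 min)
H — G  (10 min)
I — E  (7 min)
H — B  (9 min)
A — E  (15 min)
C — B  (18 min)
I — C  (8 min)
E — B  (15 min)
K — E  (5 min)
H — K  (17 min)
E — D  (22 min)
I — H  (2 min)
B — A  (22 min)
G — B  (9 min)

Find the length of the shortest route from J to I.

Enumerating some paths:
J–K–E–C–H–I: 25+5+5+4+2 = 41
J–K–E–I: 25+5+7 = 37
J–K–A–C–H–I: 25+4+5+4+2 = 40
The minimum is 37 min via J–K–E–I.

37 min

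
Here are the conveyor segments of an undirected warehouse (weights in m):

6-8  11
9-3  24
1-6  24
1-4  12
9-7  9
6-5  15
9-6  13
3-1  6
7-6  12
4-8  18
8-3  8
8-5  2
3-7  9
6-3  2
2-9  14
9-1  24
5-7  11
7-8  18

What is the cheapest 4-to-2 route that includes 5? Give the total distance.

Shortest 4→5: 4–8–5 = 20
Shortest 5→2: 5–7–9–2 = 34
Total via 5: 20 + 34 = 54 m.

54 m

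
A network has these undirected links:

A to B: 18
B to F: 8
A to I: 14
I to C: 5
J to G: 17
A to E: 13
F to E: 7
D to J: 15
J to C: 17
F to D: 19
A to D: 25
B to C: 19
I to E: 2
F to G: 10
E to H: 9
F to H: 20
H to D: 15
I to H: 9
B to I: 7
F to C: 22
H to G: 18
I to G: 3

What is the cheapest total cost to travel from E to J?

22

Candidate routes:
E - I - C - J: 2+5+17 = 24
E - F - G - J: 7+10+17 = 34
E - I - G - J: 2+3+17 = 22
The minimum is 22 via E - I - G - J.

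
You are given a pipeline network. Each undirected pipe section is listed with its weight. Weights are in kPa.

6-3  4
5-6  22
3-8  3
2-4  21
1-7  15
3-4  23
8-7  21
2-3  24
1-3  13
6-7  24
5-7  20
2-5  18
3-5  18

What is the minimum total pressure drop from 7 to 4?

47 kPa

Enumerating some paths:
7–8–3–4: 21+3+23 = 47
7–5–2–4: 20+18+21 = 59
7–1–3–4: 15+13+23 = 51
7–6–3–4: 24+4+23 = 51
The minimum is 47 kPa via 7–8–3–4.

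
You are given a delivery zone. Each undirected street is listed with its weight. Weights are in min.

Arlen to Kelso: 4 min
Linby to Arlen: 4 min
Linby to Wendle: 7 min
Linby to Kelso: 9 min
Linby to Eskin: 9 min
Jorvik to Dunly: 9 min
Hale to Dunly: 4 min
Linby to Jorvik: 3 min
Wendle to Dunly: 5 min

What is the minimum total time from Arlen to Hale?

Enumerating some paths:
Arlen–Kelso–Linby–Jorvik–Dunly–Hale: 4+9+3+9+4 = 29
Arlen–Linby–Jorvik–Dunly–Hale: 4+3+9+4 = 20
The minimum is 20 min via Arlen–Linby–Jorvik–Dunly–Hale.

20 min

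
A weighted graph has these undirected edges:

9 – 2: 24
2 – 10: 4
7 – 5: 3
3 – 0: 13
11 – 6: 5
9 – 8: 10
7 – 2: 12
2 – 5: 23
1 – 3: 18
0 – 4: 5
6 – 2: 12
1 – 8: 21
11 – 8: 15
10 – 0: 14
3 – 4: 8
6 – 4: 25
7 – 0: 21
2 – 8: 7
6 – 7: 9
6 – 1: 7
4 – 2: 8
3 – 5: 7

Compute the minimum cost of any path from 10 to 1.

Shortest distances from 10:
10: 0
2: 4  (via 10)
8: 11  (via 2)
4: 12  (via 2)
0: 14  (via 10)
6: 16  (via 2)
7: 16  (via 2)
5: 19  (via 7)
3: 20  (via 4)
9: 21  (via 8)
11: 21  (via 6)
1: 23  (via 6)
Shortest route: 10–2–6–1 = 23.

23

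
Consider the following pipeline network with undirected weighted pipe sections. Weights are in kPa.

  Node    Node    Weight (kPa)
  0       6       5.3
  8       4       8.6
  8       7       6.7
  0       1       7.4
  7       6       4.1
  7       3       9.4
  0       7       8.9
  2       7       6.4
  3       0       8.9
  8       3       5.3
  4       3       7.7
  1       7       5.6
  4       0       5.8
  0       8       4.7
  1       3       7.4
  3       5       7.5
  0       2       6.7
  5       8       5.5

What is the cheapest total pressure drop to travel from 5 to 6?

15.5 kPa

Compare a few routes:
5–8–0–6: 5.5+4.7+5.3 = 15.5
5–8–7–6: 5.5+6.7+4.1 = 16.3
5–3–7–6: 7.5+9.4+4.1 = 21
5–3–0–6: 7.5+8.9+5.3 = 21.7
Cheapest is 5–8–0–6 at 15.5 kPa.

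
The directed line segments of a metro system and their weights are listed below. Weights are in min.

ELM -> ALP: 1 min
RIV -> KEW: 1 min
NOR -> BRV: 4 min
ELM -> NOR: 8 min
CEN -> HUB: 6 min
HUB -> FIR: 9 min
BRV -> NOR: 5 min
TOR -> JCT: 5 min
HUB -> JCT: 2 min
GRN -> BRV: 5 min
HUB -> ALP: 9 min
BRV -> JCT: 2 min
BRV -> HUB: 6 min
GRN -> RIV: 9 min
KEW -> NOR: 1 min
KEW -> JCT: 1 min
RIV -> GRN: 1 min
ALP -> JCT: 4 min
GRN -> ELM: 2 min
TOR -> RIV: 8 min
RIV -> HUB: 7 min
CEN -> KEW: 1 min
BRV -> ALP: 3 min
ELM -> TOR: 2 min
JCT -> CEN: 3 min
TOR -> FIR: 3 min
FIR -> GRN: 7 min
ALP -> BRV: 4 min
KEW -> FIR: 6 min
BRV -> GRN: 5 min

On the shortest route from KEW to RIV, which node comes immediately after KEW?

NOR

Candidate routes:
KEW - NOR - BRV - GRN - RIV: 1+4+5+9 = 19
KEW - NOR - BRV - GRN - ELM - TOR - RIV: 1+4+5+2+2+8 = 22
The minimum is 19 min via KEW - NOR - BRV - GRN - RIV.
So from KEW the first move is to NOR.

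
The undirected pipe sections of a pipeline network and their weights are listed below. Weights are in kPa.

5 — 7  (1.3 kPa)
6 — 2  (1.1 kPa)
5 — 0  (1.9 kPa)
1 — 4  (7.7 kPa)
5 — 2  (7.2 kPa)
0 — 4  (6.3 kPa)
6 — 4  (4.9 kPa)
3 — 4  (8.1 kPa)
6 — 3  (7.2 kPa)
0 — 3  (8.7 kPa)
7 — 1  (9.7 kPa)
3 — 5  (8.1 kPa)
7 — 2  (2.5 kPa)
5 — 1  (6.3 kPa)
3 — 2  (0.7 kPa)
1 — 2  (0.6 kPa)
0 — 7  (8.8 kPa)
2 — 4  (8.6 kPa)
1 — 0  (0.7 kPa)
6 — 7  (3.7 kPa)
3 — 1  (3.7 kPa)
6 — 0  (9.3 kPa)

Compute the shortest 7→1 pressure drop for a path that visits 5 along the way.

Shortest 7→5: 7–5 = 1.3
Best 5 to 1: 5–0–1 costing 2.6
Total via 5: 1.3 + 2.6 = 3.9 kPa.

3.9 kPa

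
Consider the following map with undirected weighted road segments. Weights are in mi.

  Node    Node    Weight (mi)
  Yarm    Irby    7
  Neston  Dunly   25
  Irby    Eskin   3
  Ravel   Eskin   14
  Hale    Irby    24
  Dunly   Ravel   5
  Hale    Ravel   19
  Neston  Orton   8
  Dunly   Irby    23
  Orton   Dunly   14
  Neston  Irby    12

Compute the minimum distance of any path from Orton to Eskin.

23 mi

Compare a few routes:
Orton - Dunly - Ravel - Eskin: 14+5+14 = 33
Orton - Dunly - Irby - Eskin: 14+23+3 = 40
Orton - Neston - Irby - Eskin: 8+12+3 = 23
The minimum is 23 mi via Orton - Neston - Irby - Eskin.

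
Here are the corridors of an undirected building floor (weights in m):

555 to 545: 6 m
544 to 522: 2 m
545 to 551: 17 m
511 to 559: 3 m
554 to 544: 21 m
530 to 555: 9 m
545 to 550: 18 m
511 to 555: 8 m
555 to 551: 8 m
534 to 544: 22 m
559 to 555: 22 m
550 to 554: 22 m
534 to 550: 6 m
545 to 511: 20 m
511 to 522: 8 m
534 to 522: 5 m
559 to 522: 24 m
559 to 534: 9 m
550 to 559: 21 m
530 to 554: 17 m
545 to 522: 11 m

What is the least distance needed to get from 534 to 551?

28 m

Shortest distances from 534:
534: 0
522: 5  (via 534)
550: 6  (via 534)
544: 7  (via 522)
559: 9  (via 534)
511: 12  (via 559)
545: 16  (via 522)
555: 20  (via 511)
551: 28  (via 555)
Shortest route: 534–559–511–555–551 = 28 m.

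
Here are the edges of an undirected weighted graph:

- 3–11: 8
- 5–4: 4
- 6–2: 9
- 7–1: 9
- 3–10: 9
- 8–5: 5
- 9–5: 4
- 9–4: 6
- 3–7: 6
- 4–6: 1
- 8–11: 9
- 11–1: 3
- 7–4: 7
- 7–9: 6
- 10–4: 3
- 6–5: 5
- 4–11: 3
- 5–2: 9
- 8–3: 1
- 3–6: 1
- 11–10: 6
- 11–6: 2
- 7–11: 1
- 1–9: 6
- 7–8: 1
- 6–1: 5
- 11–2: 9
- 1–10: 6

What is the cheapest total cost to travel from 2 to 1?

12

Settle nodes by increasing distance from 2:
2: 0
5: 9  (via 2)
6: 9  (via 2)
11: 9  (via 2)
3: 10  (via 6)
4: 10  (via 6)
7: 10  (via 11)
8: 11  (via 3)
1: 12  (via 11)
Shortest route: 2 → 11 → 1 = 12.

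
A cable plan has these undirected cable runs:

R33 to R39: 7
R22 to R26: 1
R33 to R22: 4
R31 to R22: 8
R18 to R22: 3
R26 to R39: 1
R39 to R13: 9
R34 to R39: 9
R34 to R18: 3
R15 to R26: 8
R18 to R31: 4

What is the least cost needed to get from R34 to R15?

Enumerating some paths:
R34–R39–R26–R15: 9+1+8 = 18
R34–R18–R22–R26–R15: 3+3+1+8 = 15
Cheapest is R34–R18–R22–R26–R15 at 15.

15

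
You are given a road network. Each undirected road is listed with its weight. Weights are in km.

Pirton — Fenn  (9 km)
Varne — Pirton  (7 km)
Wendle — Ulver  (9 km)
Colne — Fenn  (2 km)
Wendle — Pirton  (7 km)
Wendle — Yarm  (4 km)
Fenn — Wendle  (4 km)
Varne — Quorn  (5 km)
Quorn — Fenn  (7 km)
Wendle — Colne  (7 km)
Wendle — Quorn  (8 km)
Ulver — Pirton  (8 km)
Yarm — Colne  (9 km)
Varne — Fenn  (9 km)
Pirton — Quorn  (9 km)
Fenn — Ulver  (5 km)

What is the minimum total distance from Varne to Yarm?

Compare a few routes:
Varne → Quorn → Wendle → Yarm: 5+8+4 = 17
Varne → Quorn → Fenn → Wendle → Yarm: 5+7+4+4 = 20
Varne → Pirton → Wendle → Yarm: 7+7+4 = 18
Varne → Fenn → Colne → Yarm: 9+2+9 = 20
The minimum is 17 km via Varne → Quorn → Wendle → Yarm.

17 km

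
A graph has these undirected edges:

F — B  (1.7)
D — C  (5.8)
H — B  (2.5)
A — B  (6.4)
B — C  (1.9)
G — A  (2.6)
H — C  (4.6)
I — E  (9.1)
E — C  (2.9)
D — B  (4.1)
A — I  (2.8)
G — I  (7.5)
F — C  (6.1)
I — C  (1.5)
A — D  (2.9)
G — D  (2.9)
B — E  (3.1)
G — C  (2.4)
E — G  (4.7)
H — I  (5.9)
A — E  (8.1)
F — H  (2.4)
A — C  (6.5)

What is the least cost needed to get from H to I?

5.9

Candidate routes:
H–C–I: 4.6+1.5 = 6.1
H–F–B–C–I: 2.4+1.7+1.9+1.5 = 7.5
H–I: 5.9 = 5.9
Cheapest is H–I at 5.9.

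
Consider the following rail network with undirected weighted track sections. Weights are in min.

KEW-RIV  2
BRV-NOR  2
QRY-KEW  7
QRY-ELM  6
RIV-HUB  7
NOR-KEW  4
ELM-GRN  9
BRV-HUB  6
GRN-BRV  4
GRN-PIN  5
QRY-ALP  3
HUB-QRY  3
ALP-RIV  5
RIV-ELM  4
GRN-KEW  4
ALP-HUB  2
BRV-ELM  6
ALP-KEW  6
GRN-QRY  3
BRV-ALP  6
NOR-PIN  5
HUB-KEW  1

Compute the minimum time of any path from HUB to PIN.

10 min

Settle nodes by increasing distance from HUB:
HUB: 0
KEW: 1  (via HUB)
ALP: 2  (via HUB)
QRY: 3  (via HUB)
RIV: 3  (via KEW)
GRN: 5  (via KEW)
NOR: 5  (via KEW)
BRV: 6  (via HUB)
ELM: 7  (via RIV)
PIN: 10  (via GRN)
Shortest route: HUB–KEW–GRN–PIN = 10 min.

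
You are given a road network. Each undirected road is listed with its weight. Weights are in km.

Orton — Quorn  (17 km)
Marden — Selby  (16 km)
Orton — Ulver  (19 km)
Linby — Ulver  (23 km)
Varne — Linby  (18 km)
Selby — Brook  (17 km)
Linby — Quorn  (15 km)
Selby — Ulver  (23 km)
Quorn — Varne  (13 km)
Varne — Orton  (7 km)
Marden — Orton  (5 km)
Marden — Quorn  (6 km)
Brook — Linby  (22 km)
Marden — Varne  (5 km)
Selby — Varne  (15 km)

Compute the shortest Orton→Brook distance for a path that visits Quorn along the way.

Best Orton to Quorn: Orton → Marden → Quorn costing 11
Best Quorn to Brook: Quorn → Linby → Brook costing 37
Total via Quorn: 11 + 37 = 48 km.

48 km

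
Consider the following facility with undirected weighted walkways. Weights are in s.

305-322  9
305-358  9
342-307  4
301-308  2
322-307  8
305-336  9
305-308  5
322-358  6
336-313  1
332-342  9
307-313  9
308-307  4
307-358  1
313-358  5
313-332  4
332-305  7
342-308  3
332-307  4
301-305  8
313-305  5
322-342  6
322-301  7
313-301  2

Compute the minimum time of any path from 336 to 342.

8 s

Running Dijkstra from 336:
336: 0
313: 1  (via 336)
301: 3  (via 313)
308: 5  (via 301)
332: 5  (via 313)
358: 6  (via 313)
305: 6  (via 313)
307: 7  (via 358)
342: 8  (via 308)
Shortest route: 336 → 313 → 301 → 308 → 342 = 8 s.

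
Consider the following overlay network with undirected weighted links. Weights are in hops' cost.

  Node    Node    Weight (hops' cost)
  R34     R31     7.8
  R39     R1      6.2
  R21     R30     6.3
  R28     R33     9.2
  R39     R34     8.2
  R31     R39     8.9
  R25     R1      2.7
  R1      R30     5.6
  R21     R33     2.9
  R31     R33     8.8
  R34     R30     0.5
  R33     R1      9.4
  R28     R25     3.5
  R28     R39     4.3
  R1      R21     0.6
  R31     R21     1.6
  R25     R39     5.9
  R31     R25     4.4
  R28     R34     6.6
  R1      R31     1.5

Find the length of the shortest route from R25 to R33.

6.2 hops' cost

Enumerating some paths:
R25–R1–R21–R33: 2.7+0.6+2.9 = 6.2
R25–R31–R21–R33: 4.4+1.6+2.9 = 8.9
R25–R1–R31–R21–R33: 2.7+1.5+1.6+2.9 = 8.7
Cheapest is R25–R1–R21–R33 at 6.2 hops' cost.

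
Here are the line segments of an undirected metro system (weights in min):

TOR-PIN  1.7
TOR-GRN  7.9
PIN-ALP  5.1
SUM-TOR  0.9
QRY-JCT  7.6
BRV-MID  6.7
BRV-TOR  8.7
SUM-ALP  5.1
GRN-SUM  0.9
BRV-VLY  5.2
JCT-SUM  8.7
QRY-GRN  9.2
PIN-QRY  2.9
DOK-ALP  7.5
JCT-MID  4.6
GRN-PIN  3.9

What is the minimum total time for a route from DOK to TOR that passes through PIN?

14.3 min

Best DOK to PIN: DOK → ALP → PIN costing 12.6
Best PIN to TOR: PIN → TOR costing 1.7
Total via PIN: 12.6 + 1.7 = 14.3 min.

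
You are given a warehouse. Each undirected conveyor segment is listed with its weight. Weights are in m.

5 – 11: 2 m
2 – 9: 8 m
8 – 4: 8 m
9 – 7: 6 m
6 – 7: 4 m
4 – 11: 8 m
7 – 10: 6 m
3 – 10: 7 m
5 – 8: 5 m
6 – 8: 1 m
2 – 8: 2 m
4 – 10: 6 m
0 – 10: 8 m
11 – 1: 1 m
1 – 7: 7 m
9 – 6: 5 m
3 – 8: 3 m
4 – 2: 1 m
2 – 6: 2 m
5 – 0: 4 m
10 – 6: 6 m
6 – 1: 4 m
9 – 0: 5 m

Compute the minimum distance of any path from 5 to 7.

10 m

Shortest distances from 5:
5: 0
11: 2  (via 5)
1: 3  (via 11)
0: 4  (via 5)
8: 5  (via 5)
6: 6  (via 8)
2: 7  (via 8)
3: 8  (via 8)
4: 8  (via 2)
9: 9  (via 0)
7: 10  (via 1)
Shortest route: 5 → 11 → 1 → 7 = 10 m.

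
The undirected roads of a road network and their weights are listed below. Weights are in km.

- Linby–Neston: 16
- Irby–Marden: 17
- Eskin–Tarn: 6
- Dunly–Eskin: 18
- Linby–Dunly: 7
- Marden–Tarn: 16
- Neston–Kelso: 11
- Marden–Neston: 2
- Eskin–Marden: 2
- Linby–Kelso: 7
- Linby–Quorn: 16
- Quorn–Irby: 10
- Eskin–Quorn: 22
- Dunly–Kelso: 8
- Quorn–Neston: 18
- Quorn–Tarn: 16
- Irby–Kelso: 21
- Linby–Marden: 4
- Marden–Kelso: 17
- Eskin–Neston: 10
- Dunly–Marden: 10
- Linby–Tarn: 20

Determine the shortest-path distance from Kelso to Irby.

Settle nodes by increasing distance from Kelso:
Kelso: 0
Linby: 7  (via Kelso)
Dunly: 8  (via Kelso)
Neston: 11  (via Kelso)
Marden: 11  (via Linby)
Eskin: 13  (via Marden)
Tarn: 19  (via Eskin)
Irby: 21  (via Kelso)
Shortest route: Kelso–Irby = 21 km.

21 km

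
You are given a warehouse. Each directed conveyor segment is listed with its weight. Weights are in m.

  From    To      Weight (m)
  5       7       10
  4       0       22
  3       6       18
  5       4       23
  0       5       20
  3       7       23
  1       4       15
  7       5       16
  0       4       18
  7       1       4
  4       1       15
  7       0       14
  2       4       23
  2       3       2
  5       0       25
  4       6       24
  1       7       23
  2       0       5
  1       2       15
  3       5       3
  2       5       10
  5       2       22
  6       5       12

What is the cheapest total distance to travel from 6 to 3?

Running Dijkstra from 6:
6: 0
5: 12  (via 6)
7: 22  (via 5)
1: 26  (via 7)
2: 34  (via 5)
4: 35  (via 5)
0: 36  (via 7)
3: 36  (via 2)
Shortest route: 6–5–2–3 = 36 m.

36 m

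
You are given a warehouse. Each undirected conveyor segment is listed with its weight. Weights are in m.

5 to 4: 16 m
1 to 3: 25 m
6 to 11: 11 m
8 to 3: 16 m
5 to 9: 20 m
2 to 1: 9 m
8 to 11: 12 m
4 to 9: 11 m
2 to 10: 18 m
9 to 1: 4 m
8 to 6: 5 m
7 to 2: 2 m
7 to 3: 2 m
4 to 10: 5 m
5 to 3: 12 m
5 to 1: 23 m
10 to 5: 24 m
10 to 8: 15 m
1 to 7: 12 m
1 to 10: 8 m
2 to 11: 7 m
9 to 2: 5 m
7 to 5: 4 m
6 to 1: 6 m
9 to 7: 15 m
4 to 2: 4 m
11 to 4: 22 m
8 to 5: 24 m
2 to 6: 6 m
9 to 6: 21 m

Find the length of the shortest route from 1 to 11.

16 m

Shortest distances from 1:
1: 0
9: 4  (via 1)
6: 6  (via 1)
10: 8  (via 1)
2: 9  (via 1)
7: 11  (via 2)
8: 11  (via 6)
3: 13  (via 7)
4: 13  (via 10)
5: 15  (via 7)
11: 16  (via 2)
Shortest route: 1 → 2 → 11 = 16 m.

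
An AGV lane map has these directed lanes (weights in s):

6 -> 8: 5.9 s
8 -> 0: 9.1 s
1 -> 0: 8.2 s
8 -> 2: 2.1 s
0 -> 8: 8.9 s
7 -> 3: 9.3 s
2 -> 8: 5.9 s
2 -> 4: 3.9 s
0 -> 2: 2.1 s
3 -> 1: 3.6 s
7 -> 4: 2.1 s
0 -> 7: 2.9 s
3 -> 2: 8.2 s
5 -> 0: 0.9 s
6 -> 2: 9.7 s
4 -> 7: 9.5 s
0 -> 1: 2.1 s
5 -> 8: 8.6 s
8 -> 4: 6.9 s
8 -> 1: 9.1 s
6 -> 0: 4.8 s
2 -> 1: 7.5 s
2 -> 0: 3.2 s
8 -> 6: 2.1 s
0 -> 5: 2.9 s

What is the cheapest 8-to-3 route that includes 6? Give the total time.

Shortest 8→6: 8–6 = 2.1
Best 6 to 3: 6–0–7–3 costing 17
Total via 6: 2.1 + 17 = 19.1 s.

19.1 s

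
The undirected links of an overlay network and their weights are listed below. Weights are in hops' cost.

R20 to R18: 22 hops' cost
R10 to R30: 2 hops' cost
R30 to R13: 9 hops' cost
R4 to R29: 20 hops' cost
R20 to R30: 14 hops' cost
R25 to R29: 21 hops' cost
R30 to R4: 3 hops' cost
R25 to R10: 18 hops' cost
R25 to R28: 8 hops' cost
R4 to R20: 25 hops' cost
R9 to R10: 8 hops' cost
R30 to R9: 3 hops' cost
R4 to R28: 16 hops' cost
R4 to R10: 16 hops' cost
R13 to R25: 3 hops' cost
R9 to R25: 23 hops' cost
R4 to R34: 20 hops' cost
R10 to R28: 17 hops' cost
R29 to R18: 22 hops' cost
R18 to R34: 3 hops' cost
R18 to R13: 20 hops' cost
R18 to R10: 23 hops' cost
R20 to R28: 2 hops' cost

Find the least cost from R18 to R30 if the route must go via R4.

Shortest R18→R4: R18 → R34 → R4 = 23
Best R4 to R30: R4 → R30 costing 3
Total via R4: 23 + 3 = 26 hops' cost.

26 hops' cost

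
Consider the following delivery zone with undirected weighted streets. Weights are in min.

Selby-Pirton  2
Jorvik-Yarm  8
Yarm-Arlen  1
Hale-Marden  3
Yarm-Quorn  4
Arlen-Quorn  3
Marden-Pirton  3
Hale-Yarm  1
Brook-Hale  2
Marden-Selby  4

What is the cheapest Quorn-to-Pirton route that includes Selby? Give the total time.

Best Quorn to Selby: Quorn → Yarm → Hale → Marden → Selby costing 12
Shortest Selby→Pirton: Selby → Pirton = 2
Total via Selby: 12 + 2 = 14 min.

14 min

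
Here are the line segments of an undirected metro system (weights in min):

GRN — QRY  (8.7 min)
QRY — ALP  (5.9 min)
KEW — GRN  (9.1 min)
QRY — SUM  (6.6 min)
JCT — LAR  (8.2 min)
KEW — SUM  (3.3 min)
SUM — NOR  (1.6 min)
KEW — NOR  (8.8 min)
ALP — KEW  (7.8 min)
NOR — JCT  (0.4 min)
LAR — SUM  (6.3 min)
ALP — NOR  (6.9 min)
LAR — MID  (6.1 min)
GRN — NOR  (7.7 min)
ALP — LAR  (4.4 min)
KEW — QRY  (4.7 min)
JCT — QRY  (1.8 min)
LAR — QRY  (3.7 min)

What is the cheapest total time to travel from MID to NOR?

12 min

Candidate routes:
MID–LAR–QRY–JCT–NOR: 6.1+3.7+1.8+0.4 = 12
MID–LAR–SUM–NOR: 6.1+6.3+1.6 = 14
MID–LAR–JCT–NOR: 6.1+8.2+0.4 = 14.7
MID–LAR–ALP–NOR: 6.1+4.4+6.9 = 17.4
Cheapest is MID–LAR–QRY–JCT–NOR at 12 min.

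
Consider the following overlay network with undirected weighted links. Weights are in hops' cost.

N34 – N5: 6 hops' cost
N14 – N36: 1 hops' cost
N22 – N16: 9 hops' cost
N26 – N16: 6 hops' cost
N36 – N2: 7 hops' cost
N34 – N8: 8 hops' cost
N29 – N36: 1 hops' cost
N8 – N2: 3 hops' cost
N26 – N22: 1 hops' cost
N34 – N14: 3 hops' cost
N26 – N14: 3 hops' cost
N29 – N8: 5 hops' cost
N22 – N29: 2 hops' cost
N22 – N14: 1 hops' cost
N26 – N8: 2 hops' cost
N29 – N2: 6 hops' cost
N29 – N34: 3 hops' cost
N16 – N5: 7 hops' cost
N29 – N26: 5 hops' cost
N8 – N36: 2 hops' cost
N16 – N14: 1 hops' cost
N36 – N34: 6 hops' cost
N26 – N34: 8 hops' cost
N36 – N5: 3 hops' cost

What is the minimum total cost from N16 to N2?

7 hops' cost

Settle nodes by increasing distance from N16:
N16: 0
N14: 1  (via N16)
N22: 2  (via N14)
N36: 2  (via N14)
N26: 3  (via N22)
N29: 3  (via N36)
N8: 4  (via N36)
N34: 4  (via N14)
N5: 5  (via N36)
N2: 7  (via N8)
Shortest route: N16 → N14 → N36 → N8 → N2 = 7 hops' cost.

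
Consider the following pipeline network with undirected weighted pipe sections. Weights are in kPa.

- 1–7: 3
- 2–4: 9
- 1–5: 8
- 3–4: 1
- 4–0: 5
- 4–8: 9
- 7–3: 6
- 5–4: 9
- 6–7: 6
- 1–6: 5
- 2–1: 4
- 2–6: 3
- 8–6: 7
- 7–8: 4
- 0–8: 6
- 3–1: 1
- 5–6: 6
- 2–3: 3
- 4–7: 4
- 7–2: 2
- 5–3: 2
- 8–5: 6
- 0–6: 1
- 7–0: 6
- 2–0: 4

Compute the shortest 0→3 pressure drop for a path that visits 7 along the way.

Shortest 0→7: 0 → 7 = 6
Shortest 7→3: 7 → 1 → 3 = 4
Total via 7: 6 + 4 = 10 kPa.

10 kPa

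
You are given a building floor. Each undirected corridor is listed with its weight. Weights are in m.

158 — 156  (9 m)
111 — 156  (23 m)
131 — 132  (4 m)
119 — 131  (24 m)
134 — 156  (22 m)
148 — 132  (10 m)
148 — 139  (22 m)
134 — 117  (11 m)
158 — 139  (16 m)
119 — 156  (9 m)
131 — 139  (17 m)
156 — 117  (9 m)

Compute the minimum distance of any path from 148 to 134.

67 m

Candidate routes:
148 → 139 → 158 → 156 → 117 → 134: 22+16+9+9+11 = 67
148 → 139 → 158 → 156 → 134: 22+16+9+22 = 69
148 → 132 → 131 → 119 → 156 → 134: 10+4+24+9+22 = 69
The minimum is 67 m via 148 → 139 → 158 → 156 → 117 → 134.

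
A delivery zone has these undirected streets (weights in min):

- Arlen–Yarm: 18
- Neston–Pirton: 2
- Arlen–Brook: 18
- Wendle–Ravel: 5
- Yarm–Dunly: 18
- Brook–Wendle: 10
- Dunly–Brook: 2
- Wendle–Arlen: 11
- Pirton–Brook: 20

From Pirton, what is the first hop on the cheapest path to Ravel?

Candidate routes:
Pirton → Brook → Arlen → Wendle → Ravel: 20+18+11+5 = 54
Pirton → Brook → Dunly → Yarm → Arlen → Wendle → Ravel: 20+2+18+18+11+5 = 74
Pirton → Brook → Wendle → Ravel: 20+10+5 = 35
The minimum is 35 min via Pirton → Brook → Wendle → Ravel.
So from Pirton the first move is to Brook.

Brook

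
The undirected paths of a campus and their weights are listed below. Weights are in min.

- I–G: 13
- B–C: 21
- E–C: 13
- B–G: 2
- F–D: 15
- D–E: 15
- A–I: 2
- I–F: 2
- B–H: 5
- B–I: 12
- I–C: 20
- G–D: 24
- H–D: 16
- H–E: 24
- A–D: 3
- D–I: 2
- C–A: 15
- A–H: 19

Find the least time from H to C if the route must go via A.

34 min

Shortest H→A: H → A = 19
Best A to C: A → C costing 15
Total via A: 19 + 15 = 34 min.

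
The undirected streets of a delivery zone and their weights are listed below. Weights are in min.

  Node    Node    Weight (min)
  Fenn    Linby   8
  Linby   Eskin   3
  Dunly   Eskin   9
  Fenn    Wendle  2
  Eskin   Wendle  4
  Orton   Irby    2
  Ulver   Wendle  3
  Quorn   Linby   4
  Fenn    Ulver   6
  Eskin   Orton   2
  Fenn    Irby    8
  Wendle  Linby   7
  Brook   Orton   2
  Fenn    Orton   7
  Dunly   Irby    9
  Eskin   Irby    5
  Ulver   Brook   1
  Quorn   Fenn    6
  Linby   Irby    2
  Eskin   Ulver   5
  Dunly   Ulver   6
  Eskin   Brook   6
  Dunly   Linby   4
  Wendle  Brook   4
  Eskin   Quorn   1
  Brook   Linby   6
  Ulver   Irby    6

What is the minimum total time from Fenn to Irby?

Running Dijkstra from Fenn:
Fenn: 0
Wendle: 2  (via Fenn)
Ulver: 5  (via Wendle)
Brook: 6  (via Wendle)
Quorn: 6  (via Fenn)
Eskin: 6  (via Wendle)
Orton: 7  (via Fenn)
Linby: 8  (via Fenn)
Irby: 8  (via Fenn)
Shortest route: Fenn–Irby = 8 min.

8 min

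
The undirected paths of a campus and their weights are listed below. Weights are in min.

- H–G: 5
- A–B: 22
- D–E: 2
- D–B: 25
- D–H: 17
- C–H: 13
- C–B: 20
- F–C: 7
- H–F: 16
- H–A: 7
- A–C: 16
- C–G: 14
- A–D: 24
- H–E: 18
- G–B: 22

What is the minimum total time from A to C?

Compare a few routes:
A → C: 16 = 16
A → H → F → C: 7+16+7 = 30
A → H → C: 7+13 = 20
A → H → G → C: 7+5+14 = 26
The minimum is 16 min via A → C.

16 min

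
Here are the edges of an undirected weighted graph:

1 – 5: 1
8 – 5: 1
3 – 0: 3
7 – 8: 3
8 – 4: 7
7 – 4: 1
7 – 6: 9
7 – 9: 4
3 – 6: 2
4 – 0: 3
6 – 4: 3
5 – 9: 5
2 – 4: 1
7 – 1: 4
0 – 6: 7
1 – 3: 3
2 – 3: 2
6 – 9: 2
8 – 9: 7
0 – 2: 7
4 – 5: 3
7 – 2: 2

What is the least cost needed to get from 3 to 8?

5

Shortest distances from 3:
3: 0
2: 2  (via 3)
6: 2  (via 3)
0: 3  (via 3)
1: 3  (via 3)
4: 3  (via 2)
5: 4  (via 1)
7: 4  (via 2)
9: 4  (via 6)
8: 5  (via 5)
Shortest route: 3–1–5–8 = 5.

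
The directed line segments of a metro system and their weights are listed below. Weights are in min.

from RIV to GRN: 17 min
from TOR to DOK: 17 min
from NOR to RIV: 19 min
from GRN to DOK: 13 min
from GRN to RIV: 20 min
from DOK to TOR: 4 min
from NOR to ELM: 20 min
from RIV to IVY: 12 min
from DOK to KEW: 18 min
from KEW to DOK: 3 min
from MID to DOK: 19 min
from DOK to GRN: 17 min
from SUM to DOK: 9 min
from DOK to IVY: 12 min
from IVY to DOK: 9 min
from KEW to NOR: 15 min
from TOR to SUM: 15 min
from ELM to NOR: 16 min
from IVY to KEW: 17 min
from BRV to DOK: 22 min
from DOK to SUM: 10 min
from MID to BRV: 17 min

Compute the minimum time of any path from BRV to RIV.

Enumerating some paths:
BRV–DOK–GRN–RIV: 22+17+20 = 59
BRV–DOK–KEW–NOR–RIV: 22+18+15+19 = 74
Cheapest is BRV–DOK–GRN–RIV at 59 min.

59 min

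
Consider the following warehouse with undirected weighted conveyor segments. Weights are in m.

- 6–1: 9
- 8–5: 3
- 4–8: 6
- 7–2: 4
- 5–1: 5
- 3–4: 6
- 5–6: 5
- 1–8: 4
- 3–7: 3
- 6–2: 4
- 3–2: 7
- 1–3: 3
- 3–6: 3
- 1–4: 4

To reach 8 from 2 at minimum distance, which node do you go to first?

Candidate routes:
2 - 3 - 1 - 8: 7+3+4 = 14
2 - 6 - 5 - 8: 4+5+3 = 12
2 - 7 - 3 - 1 - 8: 4+3+3+4 = 14
2 - 6 - 3 - 1 - 8: 4+3+3+4 = 14
Cheapest is 2 - 6 - 5 - 8 at 12 m.
So from 2 the first move is to 6.

6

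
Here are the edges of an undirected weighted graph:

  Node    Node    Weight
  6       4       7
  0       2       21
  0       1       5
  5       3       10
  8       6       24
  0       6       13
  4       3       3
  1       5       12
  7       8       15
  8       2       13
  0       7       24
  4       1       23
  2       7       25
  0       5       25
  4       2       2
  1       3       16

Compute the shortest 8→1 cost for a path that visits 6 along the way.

Shortest 8→6: 8 → 2 → 4 → 6 = 22
Best 6 to 1: 6 → 0 → 1 costing 18
Total via 6: 22 + 18 = 40.

40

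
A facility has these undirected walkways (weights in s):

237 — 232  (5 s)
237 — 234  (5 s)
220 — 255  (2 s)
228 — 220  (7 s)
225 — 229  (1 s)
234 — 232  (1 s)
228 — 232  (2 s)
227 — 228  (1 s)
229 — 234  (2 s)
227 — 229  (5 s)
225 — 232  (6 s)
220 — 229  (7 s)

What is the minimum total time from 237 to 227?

Enumerating some paths:
237–232–228–227: 5+2+1 = 8
237–234–232–228–227: 5+1+2+1 = 9
Cheapest is 237–232–228–227 at 8 s.

8 s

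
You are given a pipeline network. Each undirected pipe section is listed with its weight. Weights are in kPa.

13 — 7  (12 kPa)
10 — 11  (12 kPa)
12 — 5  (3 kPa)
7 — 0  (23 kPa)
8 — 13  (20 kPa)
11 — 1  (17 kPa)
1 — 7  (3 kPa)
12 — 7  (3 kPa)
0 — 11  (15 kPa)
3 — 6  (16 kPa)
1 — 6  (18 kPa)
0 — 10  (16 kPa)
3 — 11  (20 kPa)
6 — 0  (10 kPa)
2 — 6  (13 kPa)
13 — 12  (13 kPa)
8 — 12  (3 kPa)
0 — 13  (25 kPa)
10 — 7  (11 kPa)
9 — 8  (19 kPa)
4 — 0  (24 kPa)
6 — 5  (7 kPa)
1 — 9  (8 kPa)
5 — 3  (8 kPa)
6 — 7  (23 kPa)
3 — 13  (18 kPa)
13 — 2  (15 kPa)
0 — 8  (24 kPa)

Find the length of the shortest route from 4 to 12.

Candidate routes:
4–0–6–5–12: 24+10+7+3 = 44
4–0–7–12: 24+23+3 = 50
The minimum is 44 kPa via 4–0–6–5–12.

44 kPa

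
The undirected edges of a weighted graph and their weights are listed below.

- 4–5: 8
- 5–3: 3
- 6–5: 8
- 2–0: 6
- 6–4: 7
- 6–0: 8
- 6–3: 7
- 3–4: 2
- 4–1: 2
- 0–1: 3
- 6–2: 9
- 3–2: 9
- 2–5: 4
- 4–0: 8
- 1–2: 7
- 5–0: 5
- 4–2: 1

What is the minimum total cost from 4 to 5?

5

Running Dijkstra from 4:
4: 0
2: 1  (via 4)
1: 2  (via 4)
3: 2  (via 4)
0: 5  (via 1)
5: 5  (via 2)
Shortest route: 4–2–5 = 5.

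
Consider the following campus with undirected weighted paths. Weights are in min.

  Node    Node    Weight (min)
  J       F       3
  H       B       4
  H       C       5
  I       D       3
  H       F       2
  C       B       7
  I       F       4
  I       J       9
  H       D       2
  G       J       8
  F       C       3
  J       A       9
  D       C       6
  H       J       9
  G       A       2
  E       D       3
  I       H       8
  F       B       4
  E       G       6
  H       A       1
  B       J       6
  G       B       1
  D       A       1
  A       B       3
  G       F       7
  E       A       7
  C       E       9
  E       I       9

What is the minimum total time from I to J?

Enumerating some paths:
I - D - H - F - J: 3+2+2+3 = 10
I - J: 9 = 9
I - F - J: 4+3 = 7
The minimum is 7 min via I - F - J.

7 min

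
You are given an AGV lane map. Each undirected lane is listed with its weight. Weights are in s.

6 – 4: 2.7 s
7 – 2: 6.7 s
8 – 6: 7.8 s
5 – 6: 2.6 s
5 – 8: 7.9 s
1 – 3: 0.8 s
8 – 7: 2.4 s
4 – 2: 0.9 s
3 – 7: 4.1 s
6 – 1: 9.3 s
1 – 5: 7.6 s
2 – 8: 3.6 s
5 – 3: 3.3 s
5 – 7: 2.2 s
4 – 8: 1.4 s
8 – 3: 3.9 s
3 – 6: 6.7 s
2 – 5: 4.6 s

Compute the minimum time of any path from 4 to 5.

Candidate routes:
4–8–7–5: 1.4+2.4+2.2 = 6
4–8–3–5: 1.4+3.9+3.3 = 8.6
4–6–5: 2.7+2.6 = 5.3
4–2–5: 0.9+4.6 = 5.5
The minimum is 5.3 s via 4–6–5.

5.3 s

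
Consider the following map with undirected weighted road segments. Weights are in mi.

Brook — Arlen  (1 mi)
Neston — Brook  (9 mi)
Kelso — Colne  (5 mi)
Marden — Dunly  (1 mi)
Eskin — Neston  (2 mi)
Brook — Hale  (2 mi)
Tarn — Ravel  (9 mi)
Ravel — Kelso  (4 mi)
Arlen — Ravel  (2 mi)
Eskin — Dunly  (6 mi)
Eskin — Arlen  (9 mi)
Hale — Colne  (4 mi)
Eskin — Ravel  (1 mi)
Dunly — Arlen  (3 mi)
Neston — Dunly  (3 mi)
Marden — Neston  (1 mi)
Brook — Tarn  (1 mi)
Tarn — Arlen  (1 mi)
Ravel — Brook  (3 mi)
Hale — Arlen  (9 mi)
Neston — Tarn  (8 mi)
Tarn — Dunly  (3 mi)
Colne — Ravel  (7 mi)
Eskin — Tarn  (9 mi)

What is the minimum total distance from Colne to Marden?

11 mi

Enumerating some paths:
Colne - Ravel - Eskin - Neston - Marden: 7+1+2+1 = 11
Colne - Kelso - Ravel - Eskin - Neston - Marden: 5+4+1+2+1 = 13
Colne - Hale - Brook - Arlen - Tarn - Dunly - Marden: 4+2+1+1+3+1 = 12
Colne - Hale - Brook - Tarn - Arlen - Dunly - Marden: 4+2+1+1+3+1 = 12
Cheapest is Colne - Ravel - Eskin - Neston - Marden at 11 mi.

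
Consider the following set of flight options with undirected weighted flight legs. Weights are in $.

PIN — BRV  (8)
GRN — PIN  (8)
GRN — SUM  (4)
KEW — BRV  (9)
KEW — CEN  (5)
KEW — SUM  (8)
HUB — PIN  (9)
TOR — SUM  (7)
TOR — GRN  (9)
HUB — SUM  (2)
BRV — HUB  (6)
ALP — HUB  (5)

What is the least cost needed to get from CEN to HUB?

Candidate routes:
CEN–KEW–BRV–PIN–HUB: 5+9+8+9 = 31
CEN–KEW–SUM–HUB: 5+8+2 = 15
CEN–KEW–BRV–HUB: 5+9+6 = 20
Cheapest is CEN–KEW–SUM–HUB at $15.

$15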